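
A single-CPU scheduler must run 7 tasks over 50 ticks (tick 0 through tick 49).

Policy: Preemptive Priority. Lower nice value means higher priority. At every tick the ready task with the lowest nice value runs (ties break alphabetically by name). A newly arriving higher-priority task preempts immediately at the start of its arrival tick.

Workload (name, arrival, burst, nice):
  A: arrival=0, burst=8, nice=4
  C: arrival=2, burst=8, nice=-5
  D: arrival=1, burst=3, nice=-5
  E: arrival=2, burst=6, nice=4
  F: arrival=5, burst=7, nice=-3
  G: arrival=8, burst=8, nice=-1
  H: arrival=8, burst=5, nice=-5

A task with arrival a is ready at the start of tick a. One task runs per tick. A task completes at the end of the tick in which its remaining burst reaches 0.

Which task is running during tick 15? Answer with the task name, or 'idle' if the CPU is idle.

t=0: ready={A} → run A
t=1: ready={A,D} → run D
t=2: ready={A,C,D,E} → run C
t=3: ready={A,C,D,E} → run C
t=4: ready={A,C,D,E} → run C
t=5: ready={A,C,D,E,F} → run C
t=6: ready={A,C,D,E,F} → run C
t=7: ready={A,C,D,E,F} → run C
t=8: ready={A,C,D,E,F,G,H} → run C
t=9: ready={A,C,D,E,F,G,H} → run C
t=10: ready={A,D,E,F,G,H} → run D
t=11: ready={A,D,E,F,G,H} → run D
t=12: ready={A,E,F,G,H} → run H
t=13: ready={A,E,F,G,H} → run H
t=14: ready={A,E,F,G,H} → run H
t=15: ready={A,E,F,G,H} → run H
t=16: ready={A,E,F,G,H} → run H
t=17: ready={A,E,F,G} → run F
t=18: ready={A,E,F,G} → run F
t=19: ready={A,E,F,G} → run F
t=20: ready={A,E,F,G} → run F
t=21: ready={A,E,F,G} → run F
t=22: ready={A,E,F,G} → run F
t=23: ready={A,E,F,G} → run F
t=24: ready={A,E,G} → run G
t=25: ready={A,E,G} → run G
t=26: ready={A,E,G} → run G
t=27: ready={A,E,G} → run G
t=28: ready={A,E,G} → run G
t=29: ready={A,E,G} → run G
t=30: ready={A,E,G} → run G
t=31: ready={A,E,G} → run G
t=32: ready={A,E} → run A
t=33: ready={A,E} → run A
t=34: ready={A,E} → run A
t=35: ready={A,E} → run A
t=36: ready={A,E} → run A
t=37: ready={A,E} → run A
t=38: ready={A,E} → run A
t=39: ready={E} → run E
t=40: ready={E} → run E
t=41: ready={E} → run E
t=42: ready={E} → run E
t=43: ready={E} → run E
t=44: ready={E} → run E
t=45: (idle)
t=46: (idle)
t=47: (idle)
t=48: (idle)
t=49: (idle)

running at tick 15 = H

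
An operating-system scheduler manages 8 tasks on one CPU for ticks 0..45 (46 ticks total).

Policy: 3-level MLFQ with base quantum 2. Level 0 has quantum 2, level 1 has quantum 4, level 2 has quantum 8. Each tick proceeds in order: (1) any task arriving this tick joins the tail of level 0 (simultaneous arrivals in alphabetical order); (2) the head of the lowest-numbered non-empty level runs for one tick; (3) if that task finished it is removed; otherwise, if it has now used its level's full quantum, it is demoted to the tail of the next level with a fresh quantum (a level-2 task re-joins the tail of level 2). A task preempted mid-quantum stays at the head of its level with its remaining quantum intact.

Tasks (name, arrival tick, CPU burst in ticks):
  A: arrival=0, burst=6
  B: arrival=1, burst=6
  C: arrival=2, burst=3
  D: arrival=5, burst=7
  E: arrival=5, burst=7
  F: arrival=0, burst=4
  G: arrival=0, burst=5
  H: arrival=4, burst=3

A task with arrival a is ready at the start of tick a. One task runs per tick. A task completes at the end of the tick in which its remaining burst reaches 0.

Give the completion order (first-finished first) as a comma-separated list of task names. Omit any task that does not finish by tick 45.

t=0: L0/L1/L2 = AFG/-/- → run A
t=1: L0/L1/L2 = AFGB/-/- → run A
t=2: L0/L1/L2 = FGBC/A/- → run F
t=3: L0/L1/L2 = FGBC/A/- → run F
t=4: L0/L1/L2 = GBCH/AF/- → run G
t=5: L0/L1/L2 = GBCHDE/AF/- → run G
t=6: L0/L1/L2 = BCHDE/AFG/- → run B
t=7: L0/L1/L2 = BCHDE/AFG/- → run B
t=8: L0/L1/L2 = CHDE/AFGB/- → run C
t=9: L0/L1/L2 = CHDE/AFGB/- → run C
t=10: L0/L1/L2 = HDE/AFGBC/- → run H
t=11: L0/L1/L2 = HDE/AFGBC/- → run H
t=12: L0/L1/L2 = DE/AFGBCH/- → run D
t=13: L0/L1/L2 = DE/AFGBCH/- → run D
t=14: L0/L1/L2 = E/AFGBCHD/- → run E
t=15: L0/L1/L2 = E/AFGBCHD/- → run E
t=16: L0/L1/L2 = -/AFGBCHDE/- → run A
t=17: L0/L1/L2 = -/AFGBCHDE/- → run A
t=18: L0/L1/L2 = -/AFGBCHDE/- → run A
t=19: L0/L1/L2 = -/AFGBCHDE/- → run A
t=20: L0/L1/L2 = -/FGBCHDE/- → run F
t=21: L0/L1/L2 = -/FGBCHDE/- → run F
t=22: L0/L1/L2 = -/GBCHDE/- → run G
t=23: L0/L1/L2 = -/GBCHDE/- → run G
t=24: L0/L1/L2 = -/GBCHDE/- → run G
t=25: L0/L1/L2 = -/BCHDE/- → run B
t=26: L0/L1/L2 = -/BCHDE/- → run B
t=27: L0/L1/L2 = -/BCHDE/- → run B
t=28: L0/L1/L2 = -/BCHDE/- → run B
t=29: L0/L1/L2 = -/CHDE/- → run C
t=30: L0/L1/L2 = -/HDE/- → run H
t=31: L0/L1/L2 = -/DE/- → run D
t=32: L0/L1/L2 = -/DE/- → run D
t=33: L0/L1/L2 = -/DE/- → run D
t=34: L0/L1/L2 = -/DE/- → run D
t=35: L0/L1/L2 = -/E/D → run E
t=36: L0/L1/L2 = -/E/D → run E
t=37: L0/L1/L2 = -/E/D → run E
t=38: L0/L1/L2 = -/E/D → run E
t=39: L0/L1/L2 = -/-/DE → run D
t=40: L0/L1/L2 = -/-/E → run E
t=41: (idle)
t=42: (idle)
t=43: (idle)
t=44: (idle)
t=45: (idle)

completion order = A, F, G, B, C, H, D, E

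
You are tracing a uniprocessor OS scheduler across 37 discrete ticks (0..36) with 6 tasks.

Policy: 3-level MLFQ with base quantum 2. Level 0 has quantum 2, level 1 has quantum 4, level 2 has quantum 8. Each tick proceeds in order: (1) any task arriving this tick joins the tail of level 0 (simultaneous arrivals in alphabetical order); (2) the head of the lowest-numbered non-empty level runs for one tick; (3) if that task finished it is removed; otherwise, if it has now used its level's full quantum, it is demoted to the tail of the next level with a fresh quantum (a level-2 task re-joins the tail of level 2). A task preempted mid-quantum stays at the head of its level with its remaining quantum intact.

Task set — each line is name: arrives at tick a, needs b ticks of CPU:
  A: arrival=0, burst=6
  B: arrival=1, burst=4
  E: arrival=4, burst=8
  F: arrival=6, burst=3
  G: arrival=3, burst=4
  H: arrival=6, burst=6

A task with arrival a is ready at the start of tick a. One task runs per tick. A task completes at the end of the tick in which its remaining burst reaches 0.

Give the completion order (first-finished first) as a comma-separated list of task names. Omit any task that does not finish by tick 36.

completion order = A, B, G, F, H, E

t=0: L0/L1/L2 = A/-/- → run A
t=1: L0/L1/L2 = AB/-/- → run A
t=2: L0/L1/L2 = B/A/- → run B
t=3: L0/L1/L2 = BG/A/- → run B
t=4: L0/L1/L2 = GE/AB/- → run G
t=5: L0/L1/L2 = GE/AB/- → run G
t=6: L0/L1/L2 = EFH/ABG/- → run E
t=7: L0/L1/L2 = EFH/ABG/- → run E
t=8: L0/L1/L2 = FH/ABGE/- → run F
t=9: L0/L1/L2 = FH/ABGE/- → run F
t=10: L0/L1/L2 = H/ABGEF/- → run H
t=11: L0/L1/L2 = H/ABGEF/- → run H
t=12: L0/L1/L2 = -/ABGEFH/- → run A
t=13: L0/L1/L2 = -/ABGEFH/- → run A
t=14: L0/L1/L2 = -/ABGEFH/- → run A
t=15: L0/L1/L2 = -/ABGEFH/- → run A
t=16: L0/L1/L2 = -/BGEFH/- → run B
t=17: L0/L1/L2 = -/BGEFH/- → run B
t=18: L0/L1/L2 = -/GEFH/- → run G
t=19: L0/L1/L2 = -/GEFH/- → run G
t=20: L0/L1/L2 = -/EFH/- → run E
t=21: L0/L1/L2 = -/EFH/- → run E
t=22: L0/L1/L2 = -/EFH/- → run E
t=23: L0/L1/L2 = -/EFH/- → run E
t=24: L0/L1/L2 = -/FH/E → run F
t=25: L0/L1/L2 = -/H/E → run H
t=26: L0/L1/L2 = -/H/E → run H
t=27: L0/L1/L2 = -/H/E → run H
t=28: L0/L1/L2 = -/H/E → run H
t=29: L0/L1/L2 = -/-/E → run E
t=30: L0/L1/L2 = -/-/E → run E
t=31: (idle)
t=32: (idle)
t=33: (idle)
t=34: (idle)
t=35: (idle)
t=36: (idle)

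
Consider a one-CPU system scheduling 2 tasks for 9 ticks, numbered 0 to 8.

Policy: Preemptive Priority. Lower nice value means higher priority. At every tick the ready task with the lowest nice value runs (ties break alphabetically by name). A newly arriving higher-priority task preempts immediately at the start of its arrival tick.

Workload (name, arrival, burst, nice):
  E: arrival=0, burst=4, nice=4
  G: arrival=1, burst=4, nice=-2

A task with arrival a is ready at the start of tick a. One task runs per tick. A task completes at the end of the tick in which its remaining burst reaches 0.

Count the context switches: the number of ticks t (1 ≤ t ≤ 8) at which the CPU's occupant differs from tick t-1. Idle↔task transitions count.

t=0: ready={E} → run E
t=1: ready={E,G} → run G
t=2: ready={E,G} → run G
t=3: ready={E,G} → run G
t=4: ready={E,G} → run G
t=5: ready={E} → run E
t=6: ready={E} → run E
t=7: ready={E} → run E
t=8: (idle)

context switches = 3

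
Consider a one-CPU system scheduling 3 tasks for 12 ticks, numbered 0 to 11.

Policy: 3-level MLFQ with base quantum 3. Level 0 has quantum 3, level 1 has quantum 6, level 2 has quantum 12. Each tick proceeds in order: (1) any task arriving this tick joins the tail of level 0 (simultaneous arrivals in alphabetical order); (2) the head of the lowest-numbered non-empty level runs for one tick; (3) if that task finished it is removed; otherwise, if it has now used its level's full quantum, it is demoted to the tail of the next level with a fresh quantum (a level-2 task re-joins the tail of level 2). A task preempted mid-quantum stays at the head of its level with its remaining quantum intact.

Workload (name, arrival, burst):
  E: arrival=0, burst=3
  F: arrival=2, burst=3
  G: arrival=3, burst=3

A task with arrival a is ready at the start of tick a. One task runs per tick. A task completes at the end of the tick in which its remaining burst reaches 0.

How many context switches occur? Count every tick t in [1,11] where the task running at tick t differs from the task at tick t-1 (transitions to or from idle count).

context switches = 3

t=0: L0/L1/L2 = E/-/- → run E
t=1: L0/L1/L2 = E/-/- → run E
t=2: L0/L1/L2 = EF/-/- → run E
t=3: L0/L1/L2 = FG/-/- → run F
t=4: L0/L1/L2 = FG/-/- → run F
t=5: L0/L1/L2 = FG/-/- → run F
t=6: L0/L1/L2 = G/-/- → run G
t=7: L0/L1/L2 = G/-/- → run G
t=8: L0/L1/L2 = G/-/- → run G
t=9: (idle)
t=10: (idle)
t=11: (idle)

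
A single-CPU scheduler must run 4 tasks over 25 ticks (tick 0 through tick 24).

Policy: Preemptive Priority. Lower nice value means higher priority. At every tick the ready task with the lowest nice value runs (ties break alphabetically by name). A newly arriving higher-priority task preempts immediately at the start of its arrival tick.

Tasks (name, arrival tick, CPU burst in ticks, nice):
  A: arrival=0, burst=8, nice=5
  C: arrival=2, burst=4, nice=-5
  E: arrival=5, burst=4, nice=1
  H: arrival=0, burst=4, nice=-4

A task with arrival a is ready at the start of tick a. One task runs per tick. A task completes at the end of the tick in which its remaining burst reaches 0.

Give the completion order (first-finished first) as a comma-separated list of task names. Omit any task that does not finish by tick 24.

t=0: ready={A,H} → run H
t=1: ready={A,H} → run H
t=2: ready={A,C,H} → run C
t=3: ready={A,C,H} → run C
t=4: ready={A,C,H} → run C
t=5: ready={A,C,E,H} → run C
t=6: ready={A,E,H} → run H
t=7: ready={A,E,H} → run H
t=8: ready={A,E} → run E
t=9: ready={A,E} → run E
t=10: ready={A,E} → run E
t=11: ready={A,E} → run E
t=12: ready={A} → run A
t=13: ready={A} → run A
t=14: ready={A} → run A
t=15: ready={A} → run A
t=16: ready={A} → run A
t=17: ready={A} → run A
t=18: ready={A} → run A
t=19: ready={A} → run A
t=20: (idle)
t=21: (idle)
t=22: (idle)
t=23: (idle)
t=24: (idle)

completion order = C, H, E, A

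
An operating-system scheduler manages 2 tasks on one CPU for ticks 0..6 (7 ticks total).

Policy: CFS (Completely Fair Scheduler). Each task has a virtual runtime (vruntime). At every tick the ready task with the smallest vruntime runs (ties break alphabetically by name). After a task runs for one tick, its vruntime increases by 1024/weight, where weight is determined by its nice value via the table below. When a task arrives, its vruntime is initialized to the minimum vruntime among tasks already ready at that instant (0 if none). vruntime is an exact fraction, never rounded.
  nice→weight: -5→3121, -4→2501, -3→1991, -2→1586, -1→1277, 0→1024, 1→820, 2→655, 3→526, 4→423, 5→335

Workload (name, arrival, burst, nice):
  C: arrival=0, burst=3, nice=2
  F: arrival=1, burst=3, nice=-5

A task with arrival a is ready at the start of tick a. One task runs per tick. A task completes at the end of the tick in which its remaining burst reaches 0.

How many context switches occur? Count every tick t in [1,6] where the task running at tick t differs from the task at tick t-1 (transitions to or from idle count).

context switches = 3

t=0: vr[C=0] → run C
t=1: vr[C=1024/655 F=1024/655] → run C
t=2: vr[C=2048/655 F=1024/655] → run F
t=3: vr[C=2048/655 F=3866624/2044255] → run F
t=4: vr[C=2048/655 F=4537344/2044255] → run F
t=5: vr[C=2048/655] → run C
t=6: (idle)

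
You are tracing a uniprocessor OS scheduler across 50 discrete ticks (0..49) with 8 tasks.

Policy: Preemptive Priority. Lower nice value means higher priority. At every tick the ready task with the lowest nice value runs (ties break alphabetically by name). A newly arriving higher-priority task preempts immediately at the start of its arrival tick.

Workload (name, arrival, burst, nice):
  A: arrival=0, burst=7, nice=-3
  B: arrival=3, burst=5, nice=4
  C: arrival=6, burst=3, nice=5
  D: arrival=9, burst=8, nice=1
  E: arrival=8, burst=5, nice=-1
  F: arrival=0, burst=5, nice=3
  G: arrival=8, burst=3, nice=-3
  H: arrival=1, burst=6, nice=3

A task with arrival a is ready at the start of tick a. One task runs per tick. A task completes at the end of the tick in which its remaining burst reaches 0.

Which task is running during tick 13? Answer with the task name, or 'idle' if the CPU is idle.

running at tick 13 = E

t=0: ready={A,F} → run A
t=1: ready={A,F,H} → run A
t=2: ready={A,F,H} → run A
t=3: ready={A,B,F,H} → run A
t=4: ready={A,B,F,H} → run A
t=5: ready={A,B,F,H} → run A
t=6: ready={A,B,C,F,H} → run A
t=7: ready={B,C,F,H} → run F
t=8: ready={B,C,E,F,G,H} → run G
t=9: ready={B,C,D,E,F,G,H} → run G
t=10: ready={B,C,D,E,F,G,H} → run G
t=11: ready={B,C,D,E,F,H} → run E
t=12: ready={B,C,D,E,F,H} → run E
t=13: ready={B,C,D,E,F,H} → run E
t=14: ready={B,C,D,E,F,H} → run E
t=15: ready={B,C,D,E,F,H} → run E
t=16: ready={B,C,D,F,H} → run D
t=17: ready={B,C,D,F,H} → run D
t=18: ready={B,C,D,F,H} → run D
t=19: ready={B,C,D,F,H} → run D
t=20: ready={B,C,D,F,H} → run D
t=21: ready={B,C,D,F,H} → run D
t=22: ready={B,C,D,F,H} → run D
t=23: ready={B,C,D,F,H} → run D
t=24: ready={B,C,F,H} → run F
t=25: ready={B,C,F,H} → run F
t=26: ready={B,C,F,H} → run F
t=27: ready={B,C,F,H} → run F
t=28: ready={B,C,H} → run H
t=29: ready={B,C,H} → run H
t=30: ready={B,C,H} → run H
t=31: ready={B,C,H} → run H
t=32: ready={B,C,H} → run H
t=33: ready={B,C,H} → run H
t=34: ready={B,C} → run B
t=35: ready={B,C} → run B
t=36: ready={B,C} → run B
t=37: ready={B,C} → run B
t=38: ready={B,C} → run B
t=39: ready={C} → run C
t=40: ready={C} → run C
t=41: ready={C} → run C
t=42: (idle)
t=43: (idle)
t=44: (idle)
t=45: (idle)
t=46: (idle)
t=47: (idle)
t=48: (idle)
t=49: (idle)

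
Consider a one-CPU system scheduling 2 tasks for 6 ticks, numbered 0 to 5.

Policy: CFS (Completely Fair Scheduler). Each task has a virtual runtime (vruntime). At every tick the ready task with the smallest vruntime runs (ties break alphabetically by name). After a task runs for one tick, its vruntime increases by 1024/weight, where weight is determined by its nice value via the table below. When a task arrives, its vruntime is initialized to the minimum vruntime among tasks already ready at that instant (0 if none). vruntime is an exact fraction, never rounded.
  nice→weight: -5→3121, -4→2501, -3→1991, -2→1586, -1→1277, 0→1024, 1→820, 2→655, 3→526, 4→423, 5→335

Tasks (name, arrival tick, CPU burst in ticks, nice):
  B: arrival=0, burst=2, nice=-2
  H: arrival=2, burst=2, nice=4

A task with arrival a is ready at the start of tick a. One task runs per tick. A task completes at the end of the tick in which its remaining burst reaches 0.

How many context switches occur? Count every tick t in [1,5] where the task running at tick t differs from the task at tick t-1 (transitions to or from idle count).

t=0: vr[B=0] → run B
t=1: vr[B=512/793] → run B
t=2: vr[H=0] → run H
t=3: vr[H=1024/423] → run H
t=4: (idle)
t=5: (idle)

context switches = 2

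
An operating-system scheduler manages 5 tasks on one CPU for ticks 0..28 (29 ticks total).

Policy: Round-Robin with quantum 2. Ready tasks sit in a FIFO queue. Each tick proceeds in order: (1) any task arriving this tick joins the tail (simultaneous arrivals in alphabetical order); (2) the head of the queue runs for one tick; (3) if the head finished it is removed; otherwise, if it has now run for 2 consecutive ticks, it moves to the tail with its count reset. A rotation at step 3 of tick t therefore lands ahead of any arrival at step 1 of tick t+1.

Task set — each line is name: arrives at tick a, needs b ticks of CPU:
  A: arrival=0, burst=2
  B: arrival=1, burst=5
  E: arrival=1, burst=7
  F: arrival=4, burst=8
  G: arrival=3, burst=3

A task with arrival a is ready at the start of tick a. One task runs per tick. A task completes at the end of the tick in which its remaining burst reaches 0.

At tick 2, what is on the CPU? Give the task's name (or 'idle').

t=0: queue=[A] q_used=0 → run A
t=1: queue=[A,B,E] q_used=1 → run A
t=2: queue=[B,E] q_used=0 → run B
t=3: queue=[B,E,G] q_used=1 → run B
t=4: queue=[E,G,B,F] q_used=0 → run E
t=5: queue=[E,G,B,F] q_used=1 → run E
t=6: queue=[G,B,F,E] q_used=0 → run G
t=7: queue=[G,B,F,E] q_used=1 → run G
t=8: queue=[B,F,E,G] q_used=0 → run B
t=9: queue=[B,F,E,G] q_used=1 → run B
t=10: queue=[F,E,G,B] q_used=0 → run F
t=11: queue=[F,E,G,B] q_used=1 → run F
t=12: queue=[E,G,B,F] q_used=0 → run E
t=13: queue=[E,G,B,F] q_used=1 → run E
t=14: queue=[G,B,F,E] q_used=0 → run G
t=15: queue=[B,F,E] q_used=0 → run B
t=16: queue=[F,E] q_used=0 → run F
t=17: queue=[F,E] q_used=1 → run F
t=18: queue=[E,F] q_used=0 → run E
t=19: queue=[E,F] q_used=1 → run E
t=20: queue=[F,E] q_used=0 → run F
t=21: queue=[F,E] q_used=1 → run F
t=22: queue=[E,F] q_used=0 → run E
t=23: queue=[F] q_used=0 → run F
t=24: queue=[F] q_used=1 → run F
t=25: (idle)
t=26: (idle)
t=27: (idle)
t=28: (idle)

running at tick 2 = B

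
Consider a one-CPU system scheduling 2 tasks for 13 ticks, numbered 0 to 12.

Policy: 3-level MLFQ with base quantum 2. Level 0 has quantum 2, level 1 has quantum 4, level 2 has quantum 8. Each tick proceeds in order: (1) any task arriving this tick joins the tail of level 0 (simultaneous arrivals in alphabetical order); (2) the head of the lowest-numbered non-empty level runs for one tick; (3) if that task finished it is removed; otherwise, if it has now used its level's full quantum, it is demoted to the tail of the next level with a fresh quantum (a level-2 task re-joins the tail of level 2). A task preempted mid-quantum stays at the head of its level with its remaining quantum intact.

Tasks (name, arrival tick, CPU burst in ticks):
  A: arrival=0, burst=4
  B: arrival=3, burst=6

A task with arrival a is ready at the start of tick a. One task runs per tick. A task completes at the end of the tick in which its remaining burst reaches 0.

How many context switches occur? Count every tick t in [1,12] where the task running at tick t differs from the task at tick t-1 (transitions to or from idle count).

t=0: L0/L1/L2 = A/-/- → run A
t=1: L0/L1/L2 = A/-/- → run A
t=2: L0/L1/L2 = -/A/- → run A
t=3: L0/L1/L2 = B/A/- → run B
t=4: L0/L1/L2 = B/A/- → run B
t=5: L0/L1/L2 = -/AB/- → run A
t=6: L0/L1/L2 = -/B/- → run B
t=7: L0/L1/L2 = -/B/- → run B
t=8: L0/L1/L2 = -/B/- → run B
t=9: L0/L1/L2 = -/B/- → run B
t=10: (idle)
t=11: (idle)
t=12: (idle)

context switches = 4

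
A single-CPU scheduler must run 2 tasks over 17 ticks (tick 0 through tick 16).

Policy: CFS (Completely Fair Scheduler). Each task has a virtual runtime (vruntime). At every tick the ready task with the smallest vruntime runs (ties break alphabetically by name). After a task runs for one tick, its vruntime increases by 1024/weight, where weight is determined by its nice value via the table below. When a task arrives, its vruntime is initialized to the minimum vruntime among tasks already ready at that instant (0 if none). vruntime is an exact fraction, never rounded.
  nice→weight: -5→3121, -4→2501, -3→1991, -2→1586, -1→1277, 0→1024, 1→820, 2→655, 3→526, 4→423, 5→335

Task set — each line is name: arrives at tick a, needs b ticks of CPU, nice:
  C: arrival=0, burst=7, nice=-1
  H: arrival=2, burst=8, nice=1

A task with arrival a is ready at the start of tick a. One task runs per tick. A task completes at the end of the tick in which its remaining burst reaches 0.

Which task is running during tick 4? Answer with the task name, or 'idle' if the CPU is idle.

running at tick 4 = C

t=0: vr[C=0] → run C
t=1: vr[C=1024/1277] → run C
t=2: vr[C=2048/1277 H=2048/1277] → run C
t=3: vr[C=3072/1277 H=2048/1277] → run H
t=4: vr[C=3072/1277 H=746752/261785] → run C
t=5: vr[C=4096/1277 H=746752/261785] → run H
t=6: vr[C=4096/1277 H=1073664/261785] → run C
t=7: vr[C=5120/1277 H=1073664/261785] → run C
t=8: vr[C=6144/1277 H=1073664/261785] → run H
t=9: vr[C=6144/1277 H=1400576/261785] → run C
t=10: vr[H=1400576/261785] → run H
t=11: vr[H=1727488/261785] → run H
t=12: vr[H=410880/52357] → run H
t=13: vr[H=2381312/261785] → run H
t=14: vr[H=2708224/261785] → run H
t=15: (idle)
t=16: (idle)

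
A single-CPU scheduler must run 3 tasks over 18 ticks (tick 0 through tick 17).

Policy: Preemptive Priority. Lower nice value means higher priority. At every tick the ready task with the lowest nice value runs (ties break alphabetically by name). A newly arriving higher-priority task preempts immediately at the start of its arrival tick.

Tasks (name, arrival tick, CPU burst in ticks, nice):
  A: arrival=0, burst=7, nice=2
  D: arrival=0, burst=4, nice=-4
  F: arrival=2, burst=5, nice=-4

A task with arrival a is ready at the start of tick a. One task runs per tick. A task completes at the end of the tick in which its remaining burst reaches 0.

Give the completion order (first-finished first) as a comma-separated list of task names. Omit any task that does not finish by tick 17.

completion order = D, F, A

t=0: ready={A,D} → run D
t=1: ready={A,D} → run D
t=2: ready={A,D,F} → run D
t=3: ready={A,D,F} → run D
t=4: ready={A,F} → run F
t=5: ready={A,F} → run F
t=6: ready={A,F} → run F
t=7: ready={A,F} → run F
t=8: ready={A,F} → run F
t=9: ready={A} → run A
t=10: ready={A} → run A
t=11: ready={A} → run A
t=12: ready={A} → run A
t=13: ready={A} → run A
t=14: ready={A} → run A
t=15: ready={A} → run A
t=16: (idle)
t=17: (idle)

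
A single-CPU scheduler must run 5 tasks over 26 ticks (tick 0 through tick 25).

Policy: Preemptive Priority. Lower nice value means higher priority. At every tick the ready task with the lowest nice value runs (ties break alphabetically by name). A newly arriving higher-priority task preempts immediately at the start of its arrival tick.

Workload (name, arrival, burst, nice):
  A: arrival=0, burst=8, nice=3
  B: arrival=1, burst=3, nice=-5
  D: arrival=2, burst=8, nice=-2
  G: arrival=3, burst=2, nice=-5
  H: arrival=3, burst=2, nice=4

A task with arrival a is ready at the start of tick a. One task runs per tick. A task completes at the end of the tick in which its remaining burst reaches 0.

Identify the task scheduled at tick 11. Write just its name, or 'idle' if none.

running at tick 11 = D

t=0: ready={A} → run A
t=1: ready={A,B} → run B
t=2: ready={A,B,D} → run B
t=3: ready={A,B,D,G,H} → run B
t=4: ready={A,D,G,H} → run G
t=5: ready={A,D,G,H} → run G
t=6: ready={A,D,H} → run D
t=7: ready={A,D,H} → run D
t=8: ready={A,D,H} → run D
t=9: ready={A,D,H} → run D
t=10: ready={A,D,H} → run D
t=11: ready={A,D,H} → run D
t=12: ready={A,D,H} → run D
t=13: ready={A,D,H} → run D
t=14: ready={A,H} → run A
t=15: ready={A,H} → run A
t=16: ready={A,H} → run A
t=17: ready={A,H} → run A
t=18: ready={A,H} → run A
t=19: ready={A,H} → run A
t=20: ready={A,H} → run A
t=21: ready={H} → run H
t=22: ready={H} → run H
t=23: (idle)
t=24: (idle)
t=25: (idle)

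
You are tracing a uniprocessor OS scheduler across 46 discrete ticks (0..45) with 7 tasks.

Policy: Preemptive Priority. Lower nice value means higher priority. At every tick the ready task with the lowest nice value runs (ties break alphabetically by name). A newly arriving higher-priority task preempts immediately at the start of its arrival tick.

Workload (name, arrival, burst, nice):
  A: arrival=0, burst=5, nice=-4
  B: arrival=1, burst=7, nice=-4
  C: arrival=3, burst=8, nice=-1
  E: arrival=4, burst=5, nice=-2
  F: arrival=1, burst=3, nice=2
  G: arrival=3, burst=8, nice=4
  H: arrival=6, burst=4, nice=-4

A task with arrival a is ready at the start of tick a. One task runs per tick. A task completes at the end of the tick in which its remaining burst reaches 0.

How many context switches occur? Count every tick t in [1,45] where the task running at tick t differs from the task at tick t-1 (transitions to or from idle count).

context switches = 7

t=0: ready={A} → run A
t=1: ready={A,B,F} → run A
t=2: ready={A,B,F} → run A
t=3: ready={A,B,C,F,G} → run A
t=4: ready={A,B,C,E,F,G} → run A
t=5: ready={B,C,E,F,G} → run B
t=6: ready={B,C,E,F,G,H} → run B
t=7: ready={B,C,E,F,G,H} → run B
t=8: ready={B,C,E,F,G,H} → run B
t=9: ready={B,C,E,F,G,H} → run B
t=10: ready={B,C,E,F,G,H} → run B
t=11: ready={B,C,E,F,G,H} → run B
t=12: ready={C,E,F,G,H} → run H
t=13: ready={C,E,F,G,H} → run H
t=14: ready={C,E,F,G,H} → run H
t=15: ready={C,E,F,G,H} → run H
t=16: ready={C,E,F,G} → run E
t=17: ready={C,E,F,G} → run E
t=18: ready={C,E,F,G} → run E
t=19: ready={C,E,F,G} → run E
t=20: ready={C,E,F,G} → run E
t=21: ready={C,F,G} → run C
t=22: ready={C,F,G} → run C
t=23: ready={C,F,G} → run C
t=24: ready={C,F,G} → run C
t=25: ready={C,F,G} → run C
t=26: ready={C,F,G} → run C
t=27: ready={C,F,G} → run C
t=28: ready={C,F,G} → run C
t=29: ready={F,G} → run F
t=30: ready={F,G} → run F
t=31: ready={F,G} → run F
t=32: ready={G} → run G
t=33: ready={G} → run G
t=34: ready={G} → run G
t=35: ready={G} → run G
t=36: ready={G} → run G
t=37: ready={G} → run G
t=38: ready={G} → run G
t=39: ready={G} → run G
t=40: (idle)
t=41: (idle)
t=42: (idle)
t=43: (idle)
t=44: (idle)
t=45: (idle)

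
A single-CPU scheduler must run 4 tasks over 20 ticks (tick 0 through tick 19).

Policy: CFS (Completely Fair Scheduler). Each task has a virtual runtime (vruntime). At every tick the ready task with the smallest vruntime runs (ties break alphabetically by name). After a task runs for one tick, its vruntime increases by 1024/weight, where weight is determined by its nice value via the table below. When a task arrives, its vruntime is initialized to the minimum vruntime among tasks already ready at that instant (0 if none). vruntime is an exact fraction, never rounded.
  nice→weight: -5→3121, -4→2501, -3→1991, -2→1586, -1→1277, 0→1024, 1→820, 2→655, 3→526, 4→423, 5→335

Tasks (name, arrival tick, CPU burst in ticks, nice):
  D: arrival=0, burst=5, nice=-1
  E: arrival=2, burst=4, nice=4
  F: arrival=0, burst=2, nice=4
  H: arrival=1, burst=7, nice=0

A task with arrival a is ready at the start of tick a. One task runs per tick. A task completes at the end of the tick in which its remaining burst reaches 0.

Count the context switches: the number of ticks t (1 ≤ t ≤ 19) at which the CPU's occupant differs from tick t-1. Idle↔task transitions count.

context switches = 17

t=0: vr[D=0 F=0] → run D
t=1: vr[D=1024/1277 F=0 H=0] → run F
t=2: vr[D=1024/1277 E=0 F=1024/423 H=0] → run E
t=3: vr[D=1024/1277 E=1024/423 F=1024/423 H=0] → run H
t=4: vr[D=1024/1277 E=1024/423 F=1024/423 H=1] → run D
t=5: vr[D=2048/1277 E=1024/423 F=1024/423 H=1] → run H
t=6: vr[D=2048/1277 E=1024/423 F=1024/423 H=2] → run D
t=7: vr[D=3072/1277 E=1024/423 F=1024/423 H=2] → run H
t=8: vr[D=3072/1277 E=1024/423 F=1024/423 H=3] → run D
t=9: vr[D=4096/1277 E=1024/423 F=1024/423 H=3] → run E
t=10: vr[D=4096/1277 E=2048/423 F=1024/423 H=3] → run F
t=11: vr[D=4096/1277 E=2048/423 H=3] → run H
t=12: vr[D=4096/1277 E=2048/423 H=4] → run D
t=13: vr[E=2048/423 H=4] → run H
t=14: vr[E=2048/423 H=5] → run E
t=15: vr[E=1024/141 H=5] → run H
t=16: vr[E=1024/141 H=6] → run H
t=17: vr[E=1024/141] → run E
t=18: (idle)
t=19: (idle)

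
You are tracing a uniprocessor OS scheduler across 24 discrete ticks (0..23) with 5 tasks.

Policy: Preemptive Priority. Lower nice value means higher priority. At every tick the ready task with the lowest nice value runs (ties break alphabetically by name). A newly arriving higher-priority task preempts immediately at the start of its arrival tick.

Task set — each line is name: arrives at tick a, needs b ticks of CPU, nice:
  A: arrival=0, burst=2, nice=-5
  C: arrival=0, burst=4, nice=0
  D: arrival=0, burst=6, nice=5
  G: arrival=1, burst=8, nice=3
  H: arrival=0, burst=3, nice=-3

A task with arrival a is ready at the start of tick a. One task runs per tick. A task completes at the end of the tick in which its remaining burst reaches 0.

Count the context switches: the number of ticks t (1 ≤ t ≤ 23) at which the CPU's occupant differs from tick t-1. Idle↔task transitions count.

t=0: ready={A,C,D,H} → run A
t=1: ready={A,C,D,G,H} → run A
t=2: ready={C,D,G,H} → run H
t=3: ready={C,D,G,H} → run H
t=4: ready={C,D,G,H} → run H
t=5: ready={C,D,G} → run C
t=6: ready={C,D,G} → run C
t=7: ready={C,D,G} → run C
t=8: ready={C,D,G} → run C
t=9: ready={D,G} → run G
t=10: ready={D,G} → run G
t=11: ready={D,G} → run G
t=12: ready={D,G} → run G
t=13: ready={D,G} → run G
t=14: ready={D,G} → run G
t=15: ready={D,G} → run G
t=16: ready={D,G} → run G
t=17: ready={D} → run D
t=18: ready={D} → run D
t=19: ready={D} → run D
t=20: ready={D} → run D
t=21: ready={D} → run D
t=22: ready={D} → run D
t=23: (idle)

context switches = 5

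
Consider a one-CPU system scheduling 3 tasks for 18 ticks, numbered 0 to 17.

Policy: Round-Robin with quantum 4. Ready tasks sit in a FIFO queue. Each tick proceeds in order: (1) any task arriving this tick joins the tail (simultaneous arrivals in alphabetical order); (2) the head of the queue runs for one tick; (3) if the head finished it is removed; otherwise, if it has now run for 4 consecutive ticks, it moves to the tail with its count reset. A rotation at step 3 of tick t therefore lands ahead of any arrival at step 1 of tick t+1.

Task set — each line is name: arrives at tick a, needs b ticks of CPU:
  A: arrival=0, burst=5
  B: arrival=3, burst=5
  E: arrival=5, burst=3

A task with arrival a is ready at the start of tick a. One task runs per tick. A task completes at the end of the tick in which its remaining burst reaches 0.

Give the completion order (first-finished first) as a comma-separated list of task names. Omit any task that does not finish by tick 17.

t=0: queue=[A] q_used=0 → run A
t=1: queue=[A] q_used=1 → run A
t=2: queue=[A] q_used=2 → run A
t=3: queue=[A,B] q_used=3 → run A
t=4: queue=[B,A] q_used=0 → run B
t=5: queue=[B,A,E] q_used=1 → run B
t=6: queue=[B,A,E] q_used=2 → run B
t=7: queue=[B,A,E] q_used=3 → run B
t=8: queue=[A,E,B] q_used=0 → run A
t=9: queue=[E,B] q_used=0 → run E
t=10: queue=[E,B] q_used=1 → run E
t=11: queue=[E,B] q_used=2 → run E
t=12: queue=[B] q_used=0 → run B
t=13: (idle)
t=14: (idle)
t=15: (idle)
t=16: (idle)
t=17: (idle)

completion order = A, E, B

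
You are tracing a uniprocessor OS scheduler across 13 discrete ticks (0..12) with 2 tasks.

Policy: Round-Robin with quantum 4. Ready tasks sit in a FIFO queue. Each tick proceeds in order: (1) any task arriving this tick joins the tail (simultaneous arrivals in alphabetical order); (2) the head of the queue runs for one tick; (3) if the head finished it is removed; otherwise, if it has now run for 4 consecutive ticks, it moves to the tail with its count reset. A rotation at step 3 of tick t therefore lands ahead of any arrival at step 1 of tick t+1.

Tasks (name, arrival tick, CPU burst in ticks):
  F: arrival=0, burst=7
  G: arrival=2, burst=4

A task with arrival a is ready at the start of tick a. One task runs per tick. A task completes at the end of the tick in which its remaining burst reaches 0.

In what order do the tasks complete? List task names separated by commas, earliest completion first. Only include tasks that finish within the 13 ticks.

completion order = G, F

t=0: queue=[F] q_used=0 → run F
t=1: queue=[F] q_used=1 → run F
t=2: queue=[F,G] q_used=2 → run F
t=3: queue=[F,G] q_used=3 → run F
t=4: queue=[G,F] q_used=0 → run G
t=5: queue=[G,F] q_used=1 → run G
t=6: queue=[G,F] q_used=2 → run G
t=7: queue=[G,F] q_used=3 → run G
t=8: queue=[F] q_used=0 → run F
t=9: queue=[F] q_used=1 → run F
t=10: queue=[F] q_used=2 → run F
t=11: (idle)
t=12: (idle)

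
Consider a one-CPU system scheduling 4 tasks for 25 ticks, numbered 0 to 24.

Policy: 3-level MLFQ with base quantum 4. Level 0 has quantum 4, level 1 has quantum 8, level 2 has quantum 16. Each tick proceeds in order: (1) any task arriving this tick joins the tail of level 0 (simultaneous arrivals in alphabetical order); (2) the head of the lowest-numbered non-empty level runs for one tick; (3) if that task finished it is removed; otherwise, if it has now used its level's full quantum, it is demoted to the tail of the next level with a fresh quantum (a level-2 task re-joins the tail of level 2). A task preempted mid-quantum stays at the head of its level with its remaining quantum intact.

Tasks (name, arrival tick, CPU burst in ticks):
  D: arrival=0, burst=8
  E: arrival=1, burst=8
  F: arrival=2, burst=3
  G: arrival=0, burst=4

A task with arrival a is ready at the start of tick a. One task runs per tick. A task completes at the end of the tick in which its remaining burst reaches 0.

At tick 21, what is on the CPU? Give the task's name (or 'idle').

running at tick 21 = E

t=0: L0/L1/L2 = DG/-/- → run D
t=1: L0/L1/L2 = DGE/-/- → run D
t=2: L0/L1/L2 = DGEF/-/- → run D
t=3: L0/L1/L2 = DGEF/-/- → run D
t=4: L0/L1/L2 = GEF/D/- → run G
t=5: L0/L1/L2 = GEF/D/- → run G
t=6: L0/L1/L2 = GEF/D/- → run G
t=7: L0/L1/L2 = GEF/D/- → run G
t=8: L0/L1/L2 = EF/D/- → run E
t=9: L0/L1/L2 = EF/D/- → run E
t=10: L0/L1/L2 = EF/D/- → run E
t=11: L0/L1/L2 = EF/D/- → run E
t=12: L0/L1/L2 = F/DE/- → run F
t=13: L0/L1/L2 = F/DE/- → run F
t=14: L0/L1/L2 = F/DE/- → run F
t=15: L0/L1/L2 = -/DE/- → run D
t=16: L0/L1/L2 = -/DE/- → run D
t=17: L0/L1/L2 = -/DE/- → run D
t=18: L0/L1/L2 = -/DE/- → run D
t=19: L0/L1/L2 = -/E/- → run E
t=20: L0/L1/L2 = -/E/- → run E
t=21: L0/L1/L2 = -/E/- → run E
t=22: L0/L1/L2 = -/E/- → run E
t=23: (idle)
t=24: (idle)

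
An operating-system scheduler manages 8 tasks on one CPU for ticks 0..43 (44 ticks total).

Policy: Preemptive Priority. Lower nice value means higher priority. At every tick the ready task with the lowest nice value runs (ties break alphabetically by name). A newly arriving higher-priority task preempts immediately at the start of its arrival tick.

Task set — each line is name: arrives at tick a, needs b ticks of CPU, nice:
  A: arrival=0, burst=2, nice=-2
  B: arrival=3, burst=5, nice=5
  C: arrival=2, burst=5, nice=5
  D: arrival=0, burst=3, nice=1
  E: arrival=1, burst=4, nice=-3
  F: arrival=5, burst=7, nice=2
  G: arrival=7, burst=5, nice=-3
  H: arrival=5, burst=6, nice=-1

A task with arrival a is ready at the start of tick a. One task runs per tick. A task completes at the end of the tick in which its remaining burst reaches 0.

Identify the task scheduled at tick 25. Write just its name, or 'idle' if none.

t=0: ready={A,D} → run A
t=1: ready={A,D,E} → run E
t=2: ready={A,C,D,E} → run E
t=3: ready={A,B,C,D,E} → run E
t=4: ready={A,B,C,D,E} → run E
t=5: ready={A,B,C,D,F,H} → run A
t=6: ready={B,C,D,F,H} → run H
t=7: ready={B,C,D,F,G,H} → run G
t=8: ready={B,C,D,F,G,H} → run G
t=9: ready={B,C,D,F,G,H} → run G
t=10: ready={B,C,D,F,G,H} → run G
t=11: ready={B,C,D,F,G,H} → run G
t=12: ready={B,C,D,F,H} → run H
t=13: ready={B,C,D,F,H} → run H
t=14: ready={B,C,D,F,H} → run H
t=15: ready={B,C,D,F,H} → run H
t=16: ready={B,C,D,F,H} → run H
t=17: ready={B,C,D,F} → run D
t=18: ready={B,C,D,F} → run D
t=19: ready={B,C,D,F} → run D
t=20: ready={B,C,F} → run F
t=21: ready={B,C,F} → run F
t=22: ready={B,C,F} → run F
t=23: ready={B,C,F} → run F
t=24: ready={B,C,F} → run F
t=25: ready={B,C,F} → run F
t=26: ready={B,C,F} → run F
t=27: ready={B,C} → run B
t=28: ready={B,C} → run B
t=29: ready={B,C} → run B
t=30: ready={B,C} → run B
t=31: ready={B,C} → run B
t=32: ready={C} → run C
t=33: ready={C} → run C
t=34: ready={C} → run C
t=35: ready={C} → run C
t=36: ready={C} → run C
t=37: (idle)
t=38: (idle)
t=39: (idle)
t=40: (idle)
t=41: (idle)
t=42: (idle)
t=43: (idle)

running at tick 25 = F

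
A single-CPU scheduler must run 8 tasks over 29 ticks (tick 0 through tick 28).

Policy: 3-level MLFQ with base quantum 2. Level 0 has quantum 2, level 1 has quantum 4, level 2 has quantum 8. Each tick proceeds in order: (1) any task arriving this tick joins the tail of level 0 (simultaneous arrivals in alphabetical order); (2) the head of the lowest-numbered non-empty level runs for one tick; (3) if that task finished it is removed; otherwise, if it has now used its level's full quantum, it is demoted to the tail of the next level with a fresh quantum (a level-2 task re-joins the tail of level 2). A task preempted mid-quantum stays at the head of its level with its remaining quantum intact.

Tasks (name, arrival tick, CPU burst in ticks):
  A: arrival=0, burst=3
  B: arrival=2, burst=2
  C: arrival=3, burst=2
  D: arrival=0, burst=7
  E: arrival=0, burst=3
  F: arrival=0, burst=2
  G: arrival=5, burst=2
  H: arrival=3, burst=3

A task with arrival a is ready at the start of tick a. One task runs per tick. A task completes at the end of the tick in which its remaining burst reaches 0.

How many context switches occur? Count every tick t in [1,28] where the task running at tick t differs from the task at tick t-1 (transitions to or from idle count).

context switches = 13

t=0: L0/L1/L2 = ADEF/-/- → run A
t=1: L0/L1/L2 = ADEF/-/- → run A
t=2: L0/L1/L2 = DEFB/A/- → run D
t=3: L0/L1/L2 = DEFBCH/A/- → run D
t=4: L0/L1/L2 = EFBCH/AD/- → run E
t=5: L0/L1/L2 = EFBCHG/AD/- → run E
t=6: L0/L1/L2 = FBCHG/ADE/- → run F
t=7: L0/L1/L2 = FBCHG/ADE/- → run F
t=8: L0/L1/L2 = BCHG/ADE/- → run B
t=9: L0/L1/L2 = BCHG/ADE/- → run B
t=10: L0/L1/L2 = CHG/ADE/- → run C
t=11: L0/L1/L2 = CHG/ADE/- → run C
t=12: L0/L1/L2 = HG/ADE/- → run H
t=13: L0/L1/L2 = HG/ADE/- → run H
t=14: L0/L1/L2 = G/ADEH/- → run G
t=15: L0/L1/L2 = G/ADEH/- → run G
t=16: L0/L1/L2 = -/ADEH/- → run A
t=17: L0/L1/L2 = -/DEH/- → run D
t=18: L0/L1/L2 = -/DEH/- → run D
t=19: L0/L1/L2 = -/DEH/- → run D
t=20: L0/L1/L2 = -/DEH/- → run D
t=21: L0/L1/L2 = -/EH/D → run E
t=22: L0/L1/L2 = -/H/D → run H
t=23: L0/L1/L2 = -/-/D → run D
t=24: (idle)
t=25: (idle)
t=26: (idle)
t=27: (idle)
t=28: (idle)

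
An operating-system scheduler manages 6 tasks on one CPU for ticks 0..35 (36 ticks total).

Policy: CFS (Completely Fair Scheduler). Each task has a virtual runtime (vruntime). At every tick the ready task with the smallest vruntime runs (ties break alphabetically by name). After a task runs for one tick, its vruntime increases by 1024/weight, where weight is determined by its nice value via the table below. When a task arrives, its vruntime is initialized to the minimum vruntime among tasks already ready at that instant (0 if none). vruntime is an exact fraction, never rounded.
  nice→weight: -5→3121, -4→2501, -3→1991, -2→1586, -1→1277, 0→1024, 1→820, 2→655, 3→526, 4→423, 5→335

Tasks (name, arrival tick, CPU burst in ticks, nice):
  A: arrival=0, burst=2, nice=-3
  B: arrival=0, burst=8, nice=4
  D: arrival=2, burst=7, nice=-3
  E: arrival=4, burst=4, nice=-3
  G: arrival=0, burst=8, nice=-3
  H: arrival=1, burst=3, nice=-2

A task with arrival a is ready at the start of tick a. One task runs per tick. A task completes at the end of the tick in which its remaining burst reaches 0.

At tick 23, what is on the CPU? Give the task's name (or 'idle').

t=0: vr[A=0 B=0 G=0] → run A
t=1: vr[A=1024/1991 B=0 G=0 H=0] → run B
t=2: vr[A=1024/1991 B=1024/423 D=0 G=0 H=0] → run D
t=3: vr[A=1024/1991 B=1024/423 D=1024/1991 G=0 H=0] → run G
t=4: vr[A=1024/1991 B=1024/423 D=1024/1991 E=0 G=1024/1991 H=0] → run E
t=5: vr[A=1024/1991 B=1024/423 D=1024/1991 E=1024/1991 G=1024/1991 H=0] → run H
t=6: vr[A=1024/1991 B=1024/423 D=1024/1991 E=1024/1991 G=1024/1991 H=512/793] → run A
t=7: vr[B=1024/423 D=1024/1991 E=1024/1991 G=1024/1991 H=512/793] → run D
t=8: vr[B=1024/423 D=2048/1991 E=1024/1991 G=1024/1991 H=512/793] → run E
t=9: vr[B=1024/423 D=2048/1991 E=2048/1991 G=1024/1991 H=512/793] → run G
t=10: vr[B=1024/423 D=2048/1991 E=2048/1991 G=2048/1991 H=512/793] → run H
t=11: vr[B=1024/423 D=2048/1991 E=2048/1991 G=2048/1991 H=1024/793] → run D
t=12: vr[B=1024/423 D=3072/1991 E=2048/1991 G=2048/1991 H=1024/793] → run E
t=13: vr[B=1024/423 D=3072/1991 E=3072/1991 G=2048/1991 H=1024/793] → run G
t=14: vr[B=1024/423 D=3072/1991 E=3072/1991 G=3072/1991 H=1024/793] → run H
t=15: vr[B=1024/423 D=3072/1991 E=3072/1991 G=3072/1991] → run D
t=16: vr[B=1024/423 D=4096/1991 E=3072/1991 G=3072/1991] → run E
t=17: vr[B=1024/423 D=4096/1991 G=3072/1991] → run G
t=18: vr[B=1024/423 D=4096/1991 G=4096/1991] → run D
t=19: vr[B=1024/423 D=5120/1991 G=4096/1991] → run G
t=20: vr[B=1024/423 D=5120/1991 G=5120/1991] → run B
t=21: vr[B=2048/423 D=5120/1991 G=5120/1991] → run D
t=22: vr[B=2048/423 D=6144/1991 G=5120/1991] → run G
t=23: vr[B=2048/423 D=6144/1991 G=6144/1991] → run D
t=24: vr[B=2048/423 G=6144/1991] → run G
t=25: vr[B=2048/423 G=7168/1991] → run G
t=26: vr[B=2048/423] → run B
t=27: vr[B=1024/141] → run B
t=28: vr[B=4096/423] → run B
t=29: vr[B=5120/423] → run B
t=30: vr[B=2048/141] → run B
t=31: vr[B=7168/423] → run B
t=32: (idle)
t=33: (idle)
t=34: (idle)
t=35: (idle)

running at tick 23 = D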